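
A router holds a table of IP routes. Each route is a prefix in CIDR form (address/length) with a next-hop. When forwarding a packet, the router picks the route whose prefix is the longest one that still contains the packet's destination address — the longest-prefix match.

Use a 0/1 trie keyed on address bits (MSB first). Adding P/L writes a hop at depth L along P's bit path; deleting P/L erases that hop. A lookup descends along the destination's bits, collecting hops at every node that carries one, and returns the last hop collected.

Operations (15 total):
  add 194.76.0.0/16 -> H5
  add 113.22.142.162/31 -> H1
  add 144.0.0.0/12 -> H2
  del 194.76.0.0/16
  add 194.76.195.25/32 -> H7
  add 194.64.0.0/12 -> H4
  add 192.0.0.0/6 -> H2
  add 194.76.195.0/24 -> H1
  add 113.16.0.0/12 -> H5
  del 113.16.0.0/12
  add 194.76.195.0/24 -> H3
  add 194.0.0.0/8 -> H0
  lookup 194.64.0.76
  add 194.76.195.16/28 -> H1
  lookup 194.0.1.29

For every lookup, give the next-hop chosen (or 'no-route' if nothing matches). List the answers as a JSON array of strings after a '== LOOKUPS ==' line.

Trace:
  add 194.76.0.0/16 -> H5 at depth 16
  add 113.22.142.162/31 -> H1 at depth 31
  add 144.0.0.0/12 -> H2 at depth 12
  del 194.76.0.0/16 (clear depth 16)
  add 194.76.195.25/32 -> H7 at depth 32
  add 194.64.0.0/12 -> H4 at depth 12
  add 192.0.0.0/6 -> H2 at depth 6
  add 194.76.195.0/24 -> H1 at depth 24
  add 113.16.0.0/12 -> H5 at depth 12
  del 113.16.0.0/12 (clear depth 12)
  add 194.76.195.0/24 -> H3 at depth 24
  add 194.0.0.0/8 -> H0 at depth 8
  Q 194.64.0.76: descend 110000100100 ; hops seen [H2,H0,H4] ; pick H4
  add 194.76.195.16/28 -> H1 at depth 28
  Q 194.0.1.29: descend 110000100 ; hops seen [H2,H0] ; pick H0

== LOOKUPS ==
["H4","H0"]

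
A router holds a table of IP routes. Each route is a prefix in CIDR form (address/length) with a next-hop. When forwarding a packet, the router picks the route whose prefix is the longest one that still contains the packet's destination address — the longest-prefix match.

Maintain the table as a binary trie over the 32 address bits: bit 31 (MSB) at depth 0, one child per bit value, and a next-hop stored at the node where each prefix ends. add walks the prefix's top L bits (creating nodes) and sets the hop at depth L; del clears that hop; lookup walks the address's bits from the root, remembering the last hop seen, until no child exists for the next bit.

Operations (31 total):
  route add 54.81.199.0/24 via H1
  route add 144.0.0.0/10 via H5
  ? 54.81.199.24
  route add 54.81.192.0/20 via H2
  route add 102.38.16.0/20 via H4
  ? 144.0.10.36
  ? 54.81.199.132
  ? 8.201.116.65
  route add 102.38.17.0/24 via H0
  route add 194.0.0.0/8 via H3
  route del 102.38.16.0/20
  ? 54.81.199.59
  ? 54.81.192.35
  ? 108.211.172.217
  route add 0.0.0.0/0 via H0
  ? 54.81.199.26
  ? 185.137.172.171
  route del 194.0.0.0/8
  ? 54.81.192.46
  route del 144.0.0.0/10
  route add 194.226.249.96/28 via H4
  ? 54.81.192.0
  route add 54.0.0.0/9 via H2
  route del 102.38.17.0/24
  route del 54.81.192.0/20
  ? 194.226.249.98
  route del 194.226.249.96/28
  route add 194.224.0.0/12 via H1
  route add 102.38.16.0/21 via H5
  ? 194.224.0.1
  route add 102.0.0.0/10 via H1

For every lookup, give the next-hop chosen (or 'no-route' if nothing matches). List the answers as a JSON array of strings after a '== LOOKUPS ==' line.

Apply in order:
  + 54.81.199.0/24 (H1) depth=24
  + 144.0.0.0/10 (H5) depth=10
  lookup 54.81.199.24: bits 001101100101000111000111 walk d0:-→d1:-→d2:-→d3:-→d4:-→d5:-→d6:-→d7:-→d8:-→d9:-→d10:-→d11:-→d12:-→d13:-→d14:-→d15:-→d16:-→d17:-→d18:-→d19:-→d20:-→d21:-→d22:-→d23:-→d24:H1 -> H1
  + 54.81.192.0/20 (H2) depth=20
  + 102.38.16.0/20 (H4) depth=20
  lookup 144.0.10.36: bits 1001000000 walk d0:-→d1:-→d2:-→d3:-→d4:-→d5:-→d6:-→d7:-→d8:-→d9:-→d10:H5 -> H5
  lookup 54.81.199.132: bits 001101100101000111000111 walk d0:-→d1:-→d2:-→d3:-→d4:-→d5:-→d6:-→d7:-→d8:-→d9:-→d10:-→d11:-→d12:-→d13:-→d14:-→d15:-→d16:-→d17:-→d18:-→d19:-→d20:H2→d21:-→d22:-→d23:-→d24:H1 -> H1
  lookup 8.201.116.65: bits 00 walk d0:-→d1:-→d2:- -> no-route
  + 102.38.17.0/24 (H0) depth=24
  + 194.0.0.0/8 (H3) depth=8
  del 102.38.16.0/20 (clear depth 20)
  lookup 54.81.199.59: bits 001101100101000111000111 walk d0:-→d1:-→d2:-→d3:-→d4:-→d5:-→d6:-→d7:-→d8:-→d9:-→d10:-→d11:-→d12:-→d13:-→d14:-→d15:-→d16:-→d17:-→d18:-→d19:-→d20:H2→d21:-→d22:-→d23:-→d24:H1 -> H1
  lookup 54.81.192.35: bits 001101100101000111000 walk d0:-→d1:-→d2:-→d3:-→d4:-→d5:-→d6:-→d7:-→d8:-→d9:-→d10:-→d11:-→d12:-→d13:-→d14:-→d15:-→d16:-→d17:-→d18:-→d19:-→d20:H2→d21:- -> H2
  lookup 108.211.172.217: bits 0110 walk d0:-→d1:-→d2:-→d3:-→d4:- -> no-route
  + 0.0.0.0/0 (H0) depth=0
  lookup 54.81.199.26: bits 001101100101000111000111 walk d0:H0→d1:-→d2:-→d3:-→d4:-→d5:-→d6:-→d7:-→d8:-→d9:-→d10:-→d11:-→d12:-→d13:-→d14:-→d15:-→d16:-→d17:-→d18:-→d19:-→d20:H2→d21:-→d22:-→d23:-→d24:H1 -> H1
  lookup 185.137.172.171: bits 10 walk d0:H0→d1:-→d2:- -> H0
  del 194.0.0.0/8 (clear depth 8)
  lookup 54.81.192.46: bits 001101100101000111000 walk d0:H0→d1:-→d2:-→d3:-→d4:-→d5:-→d6:-→d7:-→d8:-→d9:-→d10:-→d11:-→d12:-→d13:-→d14:-→d15:-→d16:-→d17:-→d18:-→d19:-→d20:H2→d21:- -> H2
  del 144.0.0.0/10 (clear depth 10)
  + 194.226.249.96/28 (H4) depth=28
  lookup 54.81.192.0: bits 001101100101000111000 walk d0:H0→d1:-→d2:-→d3:-→d4:-→d5:-→d6:-→d7:-→d8:-→d9:-→d10:-→d11:-→d12:-→d13:-→d14:-→d15:-→d16:-→d17:-→d18:-→d19:-→d20:H2→d21:- -> H2
  + 54.0.0.0/9 (H2) depth=9
  del 102.38.17.0/24 (clear depth 24)
  del 54.81.192.0/20 (clear depth 20)
  lookup 194.226.249.98: bits 1100001011100010111110010110 walk d0:H0→d1:-→d2:-→d3:-→d4:-→d5:-→d6:-→d7:-→d8:-→d9:-→d10:-→d11:-→d12:-→d13:-→d14:-→d15:-→d16:-→d17:-→d18:-→d19:-→d20:-→d21:-→d22:-→d23:-→d24:-→d25:-→d26:-→d27:-→d28:H4 -> H4
  del 194.226.249.96/28 (clear depth 28)
  + 194.224.0.0/12 (H1) depth=12
  + 102.38.16.0/21 (H5) depth=21
  lookup 194.224.0.1: bits 11000010111000 walk d0:H0→d1:-→d2:-→d3:-→d4:-→d5:-→d6:-→d7:-→d8:-→d9:-→d10:-→d11:-→d12:H1→d13:-→d14:- -> H1
  + 102.0.0.0/10 (H1) depth=10

== LOOKUPS ==
["H1","H5","H1","no-route","H1","H2","no-route","H1","H0","H2","H2","H4","H1"]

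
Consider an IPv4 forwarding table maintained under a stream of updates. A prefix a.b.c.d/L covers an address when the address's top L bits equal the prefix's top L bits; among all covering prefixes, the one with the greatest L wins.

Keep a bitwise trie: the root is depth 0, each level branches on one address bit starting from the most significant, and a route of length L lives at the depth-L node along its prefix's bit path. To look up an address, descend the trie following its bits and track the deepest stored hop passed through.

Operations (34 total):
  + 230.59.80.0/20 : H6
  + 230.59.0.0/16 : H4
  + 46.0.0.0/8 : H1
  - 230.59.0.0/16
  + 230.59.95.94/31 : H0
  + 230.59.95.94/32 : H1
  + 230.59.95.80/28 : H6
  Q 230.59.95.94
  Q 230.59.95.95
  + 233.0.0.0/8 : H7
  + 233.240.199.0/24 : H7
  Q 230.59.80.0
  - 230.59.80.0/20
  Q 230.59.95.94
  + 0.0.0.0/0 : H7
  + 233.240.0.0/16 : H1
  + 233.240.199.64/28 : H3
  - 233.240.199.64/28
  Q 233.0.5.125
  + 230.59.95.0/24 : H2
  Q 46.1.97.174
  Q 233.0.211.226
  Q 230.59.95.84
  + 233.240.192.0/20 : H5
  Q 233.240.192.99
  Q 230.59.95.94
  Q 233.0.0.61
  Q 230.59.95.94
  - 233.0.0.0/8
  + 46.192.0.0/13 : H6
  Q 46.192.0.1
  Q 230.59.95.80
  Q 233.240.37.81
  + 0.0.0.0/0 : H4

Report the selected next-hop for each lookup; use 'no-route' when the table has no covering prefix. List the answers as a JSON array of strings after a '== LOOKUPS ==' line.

Trace:
  add 230.59.80.0/20 -> H6 at depth 20
  add 230.59.0.0/16 -> H4 at depth 16
  add 46.0.0.0/8 -> H1 at depth 8
  - 230.59.0.0/16 clear@16
  add 230.59.95.94/31 -> H0 at depth 31
  add 230.59.95.94/32 -> H1 at depth 32
  add 230.59.95.80/28 -> H6 at depth 28
  ? 230.59.95.94  path d0:-→d1:-→d2:-→d3:-→d4:-→d5:-→d6:-→d7:-→d8:-→d9:-→d10:-→d11:-→d12:-→d13:-→d14:-→d15:-→d16:-→d17:-→d18:-→d19:-→d20:H6→d21:-→d22:-→d23:-→d24:-→d25:-→d26:-→d27:-→d28:H6→d29:-→d30:-→d31:H0→d32:H1  best=H1
  ? 230.59.95.95  path d0:-→d1:-→d2:-→d3:-→d4:-→d5:-→d6:-→d7:-→d8:-→d9:-→d10:-→d11:-→d12:-→d13:-→d14:-→d15:-→d16:-→d17:-→d18:-→d19:-→d20:H6→d21:-→d22:-→d23:-→d24:-→d25:-→d26:-→d27:-→d28:H6→d29:-→d30:-→d31:H0  best=H0
  add 233.0.0.0/8 -> H7 at depth 8
  add 233.240.199.0/24 -> H7 at depth 24
  ? 230.59.80.0  path d0:-→d1:-→d2:-→d3:-→d4:-→d5:-→d6:-→d7:-→d8:-→d9:-→d10:-→d11:-→d12:-→d13:-→d14:-→d15:-→d16:-→d17:-→d18:-→d19:-→d20:H6  best=H6
  - 230.59.80.0/20 clear@20
  ? 230.59.95.94  path d0:-→d1:-→d2:-→d3:-→d4:-→d5:-→d6:-→d7:-→d8:-→d9:-→d10:-→d11:-→d12:-→d13:-→d14:-→d15:-→d16:-→d17:-→d18:-→d19:-→d20:-→d21:-→d22:-→d23:-→d24:-→d25:-→d26:-→d27:-→d28:H6→d29:-→d30:-→d31:H0→d32:H1  best=H1
  add 0.0.0.0/0 -> H7 at depth 0
  add 233.240.0.0/16 -> H1 at depth 16
  add 233.240.199.64/28 -> H3 at depth 28
  - 233.240.199.64/28 clear@28
  ? 233.0.5.125  path d0:H7→d1:-→d2:-→d3:-→d4:-→d5:-→d6:-→d7:-→d8:H7  best=H7
  add 230.59.95.0/24 -> H2 at depth 24
  ? 46.1.97.174  path d0:H7→d1:-→d2:-→d3:-→d4:-→d5:-→d6:-→d7:-→d8:H1  best=H1
  ? 233.0.211.226  path d0:H7→d1:-→d2:-→d3:-→d4:-→d5:-→d6:-→d7:-→d8:H7  best=H7
  ? 230.59.95.84  path d0:H7→d1:-→d2:-→d3:-→d4:-→d5:-→d6:-→d7:-→d8:-→d9:-→d10:-→d11:-→d12:-→d13:-→d14:-→d15:-→d16:-→d17:-→d18:-→d19:-→d20:-→d21:-→d22:-→d23:-→d24:H2→d25:-→d26:-→d27:-→d28:H6  best=H6
  add 233.240.192.0/20 -> H5 at depth 20
  ? 233.240.192.99  path d0:H7→d1:-→d2:-→d3:-→d4:-→d5:-→d6:-→d7:-→d8:H7→d9:-→d10:-→d11:-→d12:-→d13:-→d14:-→d15:-→d16:H1→d17:-→d18:-→d19:-→d20:H5→d21:-  best=H5
  ? 230.59.95.94  path d0:H7→d1:-→d2:-→d3:-→d4:-→d5:-→d6:-→d7:-→d8:-→d9:-→d10:-→d11:-→d12:-→d13:-→d14:-→d15:-→d16:-→d17:-→d18:-→d19:-→d20:-→d21:-→d22:-→d23:-→d24:H2→d25:-→d26:-→d27:-→d28:H6→d29:-→d30:-→d31:H0→d32:H1  best=H1
  ? 233.0.0.61  path d0:H7→d1:-→d2:-→d3:-→d4:-→d5:-→d6:-→d7:-→d8:H7  best=H7
  ? 230.59.95.94  path d0:H7→d1:-→d2:-→d3:-→d4:-→d5:-→d6:-→d7:-→d8:-→d9:-→d10:-→d11:-→d12:-→d13:-→d14:-→d15:-→d16:-→d17:-→d18:-→d19:-→d20:-→d21:-→d22:-→d23:-→d24:H2→d25:-→d26:-→d27:-→d28:H6→d29:-→d30:-→d31:H0→d32:H1  best=H1
  - 233.0.0.0/8 clear@8
  add 46.192.0.0/13 -> H6 at depth 13
  ? 46.192.0.1  path d0:H7→d1:-→d2:-→d3:-→d4:-→d5:-→d6:-→d7:-→d8:H1→d9:-→d10:-→d11:-→d12:-→d13:H6  best=H6
  ? 230.59.95.80  path d0:H7→d1:-→d2:-→d3:-→d4:-→d5:-→d6:-→d7:-→d8:-→d9:-→d10:-→d11:-→d12:-→d13:-→d14:-→d15:-→d16:-→d17:-→d18:-→d19:-→d20:-→d21:-→d22:-→d23:-→d24:H2→d25:-→d26:-→d27:-→d28:H6  best=H6
  ? 233.240.37.81  path d0:H7→d1:-→d2:-→d3:-→d4:-→d5:-→d6:-→d7:-→d8:-→d9:-→d10:-→d11:-→d12:-→d13:-→d14:-→d15:-→d16:H1  best=H1
  add 0.0.0.0/0 -> H4 at depth 0

== LOOKUPS ==
["H1","H0","H6","H1","H7","H1","H7","H6","H5","H1","H7","H1","H6","H6","H1"]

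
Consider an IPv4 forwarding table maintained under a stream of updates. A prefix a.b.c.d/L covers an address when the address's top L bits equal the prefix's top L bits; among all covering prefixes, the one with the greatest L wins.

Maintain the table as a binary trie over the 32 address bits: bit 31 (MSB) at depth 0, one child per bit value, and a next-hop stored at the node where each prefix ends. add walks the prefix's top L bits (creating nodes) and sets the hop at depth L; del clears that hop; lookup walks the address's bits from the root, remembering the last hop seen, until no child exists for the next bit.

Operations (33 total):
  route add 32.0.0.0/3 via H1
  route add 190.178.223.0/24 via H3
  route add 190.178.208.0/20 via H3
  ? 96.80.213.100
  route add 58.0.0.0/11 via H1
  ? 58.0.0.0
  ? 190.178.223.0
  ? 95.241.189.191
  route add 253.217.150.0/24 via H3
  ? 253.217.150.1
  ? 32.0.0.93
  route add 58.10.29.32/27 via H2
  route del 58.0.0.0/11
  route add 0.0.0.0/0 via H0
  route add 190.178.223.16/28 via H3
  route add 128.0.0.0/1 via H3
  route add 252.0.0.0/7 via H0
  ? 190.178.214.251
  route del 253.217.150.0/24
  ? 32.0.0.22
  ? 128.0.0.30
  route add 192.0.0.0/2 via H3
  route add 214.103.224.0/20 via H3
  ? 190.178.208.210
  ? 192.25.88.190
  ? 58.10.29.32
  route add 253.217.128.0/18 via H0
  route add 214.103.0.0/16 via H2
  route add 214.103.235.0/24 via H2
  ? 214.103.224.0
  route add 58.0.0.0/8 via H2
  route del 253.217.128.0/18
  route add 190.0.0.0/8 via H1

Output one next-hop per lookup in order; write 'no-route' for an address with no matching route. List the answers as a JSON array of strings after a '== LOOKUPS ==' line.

Process each operation:
  + 32.0.0.0/3 (H1) depth=3
  + 190.178.223.0/24 (H3) depth=24
  + 190.178.208.0/20 (H3) depth=20
  Q 96.80.213.100: descend 0 ; hops seen [∅] ; pick no-route
  + 58.0.0.0/11 (H1) depth=11
  Q 58.0.0.0: descend 00111010000 ; hops seen [H1,H1] ; pick H1
  Q 190.178.223.0: descend 101111101011001011011111 ; hops seen [H3,H3] ; pick H3
  Q 95.241.189.191: descend 0 ; hops seen [∅] ; pick no-route
  + 253.217.150.0/24 (H3) depth=24
  Q 253.217.150.1: descend 111111011101100110010110 ; hops seen [H3] ; pick H3
  Q 32.0.0.93: descend 001 ; hops seen [H1] ; pick H1
  + 58.10.29.32/27 (H2) depth=27
  del 58.0.0.0/11 (clear depth 11)
  + 0.0.0.0/0 (H0) depth=0
  + 190.178.223.16/28 (H3) depth=28
  + 128.0.0.0/1 (H3) depth=1
  + 252.0.0.0/7 (H0) depth=7
  Q 190.178.214.251: descend 10111110101100101101 ; hops seen [H0,H3,H3] ; pick H3
  del 253.217.150.0/24 (clear depth 24)
  Q 32.0.0.22: descend 001 ; hops seen [H0,H1] ; pick H1
  Q 128.0.0.30: descend 10 ; hops seen [H0,H3] ; pick H3
  + 192.0.0.0/2 (H3) depth=2
  + 214.103.224.0/20 (H3) depth=20
  Q 190.178.208.210: descend 10111110101100101101 ; hops seen [H0,H3,H3] ; pick H3
  Q 192.25.88.190: descend 110 ; hops seen [H0,H3,H3] ; pick H3
  Q 58.10.29.32: descend 001110100000101000011101001 ; hops seen [H0,H1,H2] ; pick H2
  + 253.217.128.0/18 (H0) depth=18
  + 214.103.0.0/16 (H2) depth=16
  + 214.103.235.0/24 (H2) depth=24
  Q 214.103.224.0: descend 11010110011001111110 ; hops seen [H0,H3,H3,H2,H3] ; pick H3
  + 58.0.0.0/8 (H2) depth=8
  del 253.217.128.0/18 (clear depth 18)
  + 190.0.0.0/8 (H1) depth=8

== LOOKUPS ==
["no-route","H1","H3","no-route","H3","H1","H3","H1","H3","H3","H3","H2","H3"]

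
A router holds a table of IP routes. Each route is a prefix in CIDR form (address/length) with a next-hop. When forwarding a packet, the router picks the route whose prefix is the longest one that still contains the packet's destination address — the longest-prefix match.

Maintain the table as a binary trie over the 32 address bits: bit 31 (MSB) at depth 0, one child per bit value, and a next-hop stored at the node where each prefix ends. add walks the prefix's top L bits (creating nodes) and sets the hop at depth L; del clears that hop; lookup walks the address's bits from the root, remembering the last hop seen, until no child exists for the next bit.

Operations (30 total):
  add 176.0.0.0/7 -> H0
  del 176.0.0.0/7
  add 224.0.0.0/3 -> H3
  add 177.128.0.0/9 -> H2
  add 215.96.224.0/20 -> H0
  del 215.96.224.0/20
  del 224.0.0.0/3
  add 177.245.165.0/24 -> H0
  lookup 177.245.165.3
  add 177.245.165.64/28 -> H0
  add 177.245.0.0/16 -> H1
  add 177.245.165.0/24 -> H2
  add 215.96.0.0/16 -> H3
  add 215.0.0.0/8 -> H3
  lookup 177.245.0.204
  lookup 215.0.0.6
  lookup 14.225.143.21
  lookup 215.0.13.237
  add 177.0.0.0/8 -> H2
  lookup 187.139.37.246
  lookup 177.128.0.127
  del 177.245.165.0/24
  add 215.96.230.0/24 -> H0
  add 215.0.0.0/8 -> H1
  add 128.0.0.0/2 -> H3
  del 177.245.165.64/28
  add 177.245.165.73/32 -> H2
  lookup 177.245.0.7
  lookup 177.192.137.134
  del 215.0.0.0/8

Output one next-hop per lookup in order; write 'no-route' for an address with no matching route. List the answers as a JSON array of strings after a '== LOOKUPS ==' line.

Trace:
  add 176.0.0.0/7 -> H0 at depth 7
  del 176.0.0.0/7 (clear depth 7)
  add 224.0.0.0/3 -> H3 at depth 3
  add 177.128.0.0/9 -> H2 at depth 9
  add 215.96.224.0/20 -> H0 at depth 20
  del 215.96.224.0/20 (clear depth 20)
  del 224.0.0.0/3 (clear depth 3)
  add 177.245.165.0/24 -> H0 at depth 24
  ? 177.245.165.3  path d0:-→d1:-→d2:-→d3:-→d4:-→d5:-→d6:-→d7:-→d8:-→d9:H2→d10:-→d11:-→d12:-→d13:-→d14:-→d15:-→d16:-→d17:-→d18:-→d19:-→d20:-→d21:-→d22:-→d23:-→d24:H0  best=H0
  add 177.245.165.64/28 -> H0 at depth 28
  add 177.245.0.0/16 -> H1 at depth 16
  add 177.245.165.0/24 -> H2 at depth 24
  add 215.96.0.0/16 -> H3 at depth 16
  add 215.0.0.0/8 -> H3 at depth 8
  ? 177.245.0.204  path d0:-→d1:-→d2:-→d3:-→d4:-→d5:-→d6:-→d7:-→d8:-→d9:H2→d10:-→d11:-→d12:-→d13:-→d14:-→d15:-→d16:H1  best=H1
  ? 215.0.0.6  path d0:-→d1:-→d2:-→d3:-→d4:-→d5:-→d6:-→d7:-→d8:H3→d9:-  best=H3
  ? 14.225.143.21  path d0:-  best=no-route
  ? 215.0.13.237  path d0:-→d1:-→d2:-→d3:-→d4:-→d5:-→d6:-→d7:-→d8:H3→d9:-  best=H3
  add 177.0.0.0/8 -> H2 at depth 8
  ? 187.139.37.246  path d0:-→d1:-→d2:-→d3:-→d4:-  best=no-route
  ? 177.128.0.127  path d0:-→d1:-→d2:-→d3:-→d4:-→d5:-→d6:-→d7:-→d8:H2→d9:H2  best=H2
  del 177.245.165.0/24 (clear depth 24)
  add 215.96.230.0/24 -> H0 at depth 24
  add 215.0.0.0/8 -> H1 at depth 8
  add 128.0.0.0/2 -> H3 at depth 2
  del 177.245.165.64/28 (clear depth 28)
  add 177.245.165.73/32 -> H2 at depth 32
  ? 177.245.0.7  path d0:-→d1:-→d2:H3→d3:-→d4:-→d5:-→d6:-→d7:-→d8:H2→d9:H2→d10:-→d11:-→d12:-→d13:-→d14:-→d15:-→d16:H1  best=H1
  ? 177.192.137.134  path d0:-→d1:-→d2:H3→d3:-→d4:-→d5:-→d6:-→d7:-→d8:H2→d9:H2→d10:-  best=H2
  del 215.0.0.0/8 (clear depth 8)

== LOOKUPS ==
["H0","H1","H3","no-route","H3","no-route","H2","H1","H2"]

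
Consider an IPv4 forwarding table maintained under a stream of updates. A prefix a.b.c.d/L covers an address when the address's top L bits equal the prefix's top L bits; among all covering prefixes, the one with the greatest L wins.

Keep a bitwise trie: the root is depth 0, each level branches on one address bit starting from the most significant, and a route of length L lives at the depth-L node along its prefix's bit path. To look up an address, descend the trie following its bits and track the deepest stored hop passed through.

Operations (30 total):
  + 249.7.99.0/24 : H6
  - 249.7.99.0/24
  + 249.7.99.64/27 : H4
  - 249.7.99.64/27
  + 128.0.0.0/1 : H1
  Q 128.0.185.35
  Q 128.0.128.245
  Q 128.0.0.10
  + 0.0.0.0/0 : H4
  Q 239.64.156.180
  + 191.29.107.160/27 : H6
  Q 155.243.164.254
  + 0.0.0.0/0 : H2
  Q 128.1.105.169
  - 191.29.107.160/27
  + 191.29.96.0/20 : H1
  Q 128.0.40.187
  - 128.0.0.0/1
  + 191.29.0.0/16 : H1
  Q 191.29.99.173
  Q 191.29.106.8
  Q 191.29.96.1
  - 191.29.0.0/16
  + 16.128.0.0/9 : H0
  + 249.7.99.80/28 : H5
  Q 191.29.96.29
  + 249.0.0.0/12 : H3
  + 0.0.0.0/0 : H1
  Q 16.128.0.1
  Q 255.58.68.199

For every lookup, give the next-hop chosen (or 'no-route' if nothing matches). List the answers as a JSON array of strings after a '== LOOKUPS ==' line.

Trace:
  add 249.7.99.0/24 -> H6 at depth 24
  del 249.7.99.0/24 (clear depth 24)
  add 249.7.99.64/27 -> H4 at depth 27
  del 249.7.99.64/27 (clear depth 27)
  add 128.0.0.0/1 -> H1 at depth 1
  lookup 128.0.185.35: bits 1 walk d0:-→d1:H1 -> H1
  lookup 128.0.128.245: bits 1 walk d0:-→d1:H1 -> H1
  lookup 128.0.0.10: bits 1 walk d0:-→d1:H1 -> H1
  add 0.0.0.0/0 -> H4 at depth 0
  lookup 239.64.156.180: bits 111 walk d0:H4→d1:H1→d2:-→d3:- -> H1
  add 191.29.107.160/27 -> H6 at depth 27
  lookup 155.243.164.254: bits 10 walk d0:H4→d1:H1→d2:- -> H1
  add 0.0.0.0/0 -> H2 at depth 0
  lookup 128.1.105.169: bits 10 walk d0:H2→d1:H1→d2:- -> H1
  del 191.29.107.160/27 (clear depth 27)
  add 191.29.96.0/20 -> H1 at depth 20
  lookup 128.0.40.187: bits 10 walk d0:H2→d1:H1→d2:- -> H1
  del 128.0.0.0/1 (clear depth 1)
  add 191.29.0.0/16 -> H1 at depth 16
  lookup 191.29.99.173: bits 10111111000111010110 walk d0:H2→d1:-→d2:-→d3:-→d4:-→d5:-→d6:-→d7:-→d8:-→d9:-→d10:-→d11:-→d12:-→d13:-→d14:-→d15:-→d16:H1→d17:-→d18:-→d19:-→d20:H1 -> H1
  lookup 191.29.106.8: bits 10111111000111010110101 walk d0:H2→d1:-→d2:-→d3:-→d4:-→d5:-→d6:-→d7:-→d8:-→d9:-→d10:-→d11:-→d12:-→d13:-→d14:-→d15:-→d16:H1→d17:-→d18:-→d19:-→d20:H1→d21:-→d22:-→d23:- -> H1
  lookup 191.29.96.1: bits 10111111000111010110 walk d0:H2→d1:-→d2:-→d3:-→d4:-→d5:-→d6:-→d7:-→d8:-→d9:-→d10:-→d11:-→d12:-→d13:-→d14:-→d15:-→d16:H1→d17:-→d18:-→d19:-→d20:H1 -> H1
  del 191.29.0.0/16 (clear depth 16)
  add 16.128.0.0/9 -> H0 at depth 9
  add 249.7.99.80/28 -> H5 at depth 28
  lookup 191.29.96.29: bits 10111111000111010110 walk d0:H2→d1:-→d2:-→d3:-→d4:-→d5:-→d6:-→d7:-→d8:-→d9:-→d10:-→d11:-→d12:-→d13:-→d14:-→d15:-→d16:-→d17:-→d18:-→d19:-→d20:H1 -> H1
  add 249.0.0.0/12 -> H3 at depth 12
  add 0.0.0.0/0 -> H1 at depth 0
  lookup 16.128.0.1: bits 000100001 walk d0:H1→d1:-→d2:-→d3:-→d4:-→d5:-→d6:-→d7:-→d8:-→d9:H0 -> H0
  lookup 255.58.68.199: bits 11111 walk d0:H1→d1:-→d2:-→d3:-→d4:-→d5:- -> H1

== LOOKUPS ==
["H1","H1","H1","H1","H1","H1","H1","H1","H1","H1","H1","H0","H1"]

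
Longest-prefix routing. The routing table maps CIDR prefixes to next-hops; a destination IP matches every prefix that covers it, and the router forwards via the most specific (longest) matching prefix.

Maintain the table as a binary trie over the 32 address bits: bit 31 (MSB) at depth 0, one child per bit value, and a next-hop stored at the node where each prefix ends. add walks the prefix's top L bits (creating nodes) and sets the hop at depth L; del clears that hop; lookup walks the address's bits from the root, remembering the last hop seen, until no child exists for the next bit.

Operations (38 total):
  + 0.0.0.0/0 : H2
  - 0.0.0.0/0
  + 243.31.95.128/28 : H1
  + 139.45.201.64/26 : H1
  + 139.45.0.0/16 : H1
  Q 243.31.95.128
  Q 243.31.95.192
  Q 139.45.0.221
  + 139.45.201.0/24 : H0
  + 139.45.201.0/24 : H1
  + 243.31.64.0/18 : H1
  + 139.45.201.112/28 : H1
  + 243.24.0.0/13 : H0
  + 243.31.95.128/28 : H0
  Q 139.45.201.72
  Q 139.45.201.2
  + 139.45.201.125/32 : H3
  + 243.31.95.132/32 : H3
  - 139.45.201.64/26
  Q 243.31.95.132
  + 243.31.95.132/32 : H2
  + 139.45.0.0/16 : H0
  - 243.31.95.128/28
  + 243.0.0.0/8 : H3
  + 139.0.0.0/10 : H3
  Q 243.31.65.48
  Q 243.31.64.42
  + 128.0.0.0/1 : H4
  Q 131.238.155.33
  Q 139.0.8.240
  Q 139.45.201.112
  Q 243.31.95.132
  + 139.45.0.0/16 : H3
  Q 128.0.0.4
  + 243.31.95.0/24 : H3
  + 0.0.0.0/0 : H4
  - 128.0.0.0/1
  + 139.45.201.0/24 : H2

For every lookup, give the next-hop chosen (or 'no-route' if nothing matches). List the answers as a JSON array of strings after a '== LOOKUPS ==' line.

Apply in order:
  + 0.0.0.0/0 (H2) depth=0
  - 0.0.0.0/0 clear@0
  + 243.31.95.128/28 (H1) depth=28
  + 139.45.201.64/26 (H1) depth=26
  + 139.45.0.0/16 (H1) depth=16
  Q 243.31.95.128: descend 1111001100011111010111111000 ; hops seen [H1] ; pick H1
  Q 243.31.95.192: descend 1111001100011111010111111 ; hops seen [∅] ; pick no-route
  Q 139.45.0.221: descend 1000101100101101 ; hops seen [H1] ; pick H1
  + 139.45.201.0/24 (H0) depth=24
  + 139.45.201.0/24 (H1) depth=24
  + 243.31.64.0/18 (H1) depth=18
  + 139.45.201.112/28 (H1) depth=28
  + 243.24.0.0/13 (H0) depth=13
  + 243.31.95.128/28 (H0) depth=28
  Q 139.45.201.72: descend 10001011001011011100100101 ; hops seen [H1,H1,H1] ; pick H1
  Q 139.45.201.2: descend 1000101100101101110010010 ; hops seen [H1,H1] ; pick H1
  + 139.45.201.125/32 (H3) depth=32
  + 243.31.95.132/32 (H3) depth=32
  - 139.45.201.64/26 clear@26
  Q 243.31.95.132: descend 11110011000111110101111110000100 ; hops seen [H0,H1,H0,H3] ; pick H3
  + 243.31.95.132/32 (H2) depth=32
  + 139.45.0.0/16 (H0) depth=16
  - 243.31.95.128/28 clear@28
  + 243.0.0.0/8 (H3) depth=8
  + 139.0.0.0/10 (H3) depth=10
  Q 243.31.65.48: descend 1111001100011111010 ; hops seen [H3,H0,H1] ; pick H1
  Q 243.31.64.42: descend 1111001100011111010 ; hops seen [H3,H0,H1] ; pick H1
  + 128.0.0.0/1 (H4) depth=1
  Q 131.238.155.33: descend 1000 ; hops seen [H4] ; pick H4
  Q 139.0.8.240: descend 1000101100 ; hops seen [H4,H3] ; pick H3
  Q 139.45.201.112: descend 1000101100101101110010010111 ; hops seen [H4,H3,H0,H1,H1] ; pick H1
  Q 243.31.95.132: descend 11110011000111110101111110000100 ; hops seen [H4,H3,H0,H1,H2] ; pick H2
  + 139.45.0.0/16 (H3) depth=16
  Q 128.0.0.4: descend 1000 ; hops seen [H4] ; pick H4
  + 243.31.95.0/24 (H3) depth=24
  + 0.0.0.0/0 (H4) depth=0
  - 128.0.0.0/1 clear@1
  + 139.45.201.0/24 (H2) depth=24

== LOOKUPS ==
["H1","no-route","H1","H1","H1","H3","H1","H1","H4","H3","H1","H2","H4"]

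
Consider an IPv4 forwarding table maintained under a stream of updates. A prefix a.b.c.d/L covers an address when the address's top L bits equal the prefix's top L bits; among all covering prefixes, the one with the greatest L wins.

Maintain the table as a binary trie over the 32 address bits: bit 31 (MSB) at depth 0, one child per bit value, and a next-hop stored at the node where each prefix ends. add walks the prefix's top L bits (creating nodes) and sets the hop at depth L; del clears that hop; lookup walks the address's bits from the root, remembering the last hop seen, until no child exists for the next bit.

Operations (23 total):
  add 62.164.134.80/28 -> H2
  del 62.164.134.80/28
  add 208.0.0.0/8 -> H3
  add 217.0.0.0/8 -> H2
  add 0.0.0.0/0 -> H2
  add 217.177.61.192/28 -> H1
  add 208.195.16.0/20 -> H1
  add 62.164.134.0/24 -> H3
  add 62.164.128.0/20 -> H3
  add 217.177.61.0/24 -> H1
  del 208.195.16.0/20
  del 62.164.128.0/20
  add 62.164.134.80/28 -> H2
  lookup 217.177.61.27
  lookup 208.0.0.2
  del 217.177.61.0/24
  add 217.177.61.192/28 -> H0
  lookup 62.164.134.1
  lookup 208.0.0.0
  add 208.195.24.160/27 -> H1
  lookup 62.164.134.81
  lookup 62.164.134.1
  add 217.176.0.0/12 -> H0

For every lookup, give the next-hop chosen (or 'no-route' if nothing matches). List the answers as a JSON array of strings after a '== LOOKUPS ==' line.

Trace:
  add 62.164.134.80/28 -> H2 at depth 28
  - 62.164.134.80/28 clear@28
  add 208.0.0.0/8 -> H3 at depth 8
  add 217.0.0.0/8 -> H2 at depth 8
  add 0.0.0.0/0 -> H2 at depth 0
  add 217.177.61.192/28 -> H1 at depth 28
  add 208.195.16.0/20 -> H1 at depth 20
  add 62.164.134.0/24 -> H3 at depth 24
  add 62.164.128.0/20 -> H3 at depth 20
  add 217.177.61.0/24 -> H1 at depth 24
  - 208.195.16.0/20 clear@20
  - 62.164.128.0/20 clear@20
  add 62.164.134.80/28 -> H2 at depth 28
  lookup 217.177.61.27: bits 110110011011000100111101 walk d0:H2→d1:-→d2:-→d3:-→d4:-→d5:-→d6:-→d7:-→d8:H2→d9:-→d10:-→d11:-→d12:-→d13:-→d14:-→d15:-→d16:-→d17:-→d18:-→d19:-→d20:-→d21:-→d22:-→d23:-→d24:H1 -> H1
  lookup 208.0.0.2: bits 11010000 walk d0:H2→d1:-→d2:-→d3:-→d4:-→d5:-→d6:-→d7:-→d8:H3 -> H3
  - 217.177.61.0/24 clear@24
  add 217.177.61.192/28 -> H0 at depth 28
  lookup 62.164.134.1: bits 0011111010100100100001100 walk d0:H2→d1:-→d2:-→d3:-→d4:-→d5:-→d6:-→d7:-→d8:-→d9:-→d10:-→d11:-→d12:-→d13:-→d14:-→d15:-→d16:-→d17:-→d18:-→d19:-→d20:-→d21:-→d22:-→d23:-→d24:H3→d25:- -> H3
  lookup 208.0.0.0: bits 11010000 walk d0:H2→d1:-→d2:-→d3:-→d4:-→d5:-→d6:-→d7:-→d8:H3 -> H3
  add 208.195.24.160/27 -> H1 at depth 27
  lookup 62.164.134.81: bits 0011111010100100100001100101 walk d0:H2→d1:-→d2:-→d3:-→d4:-→d5:-→d6:-→d7:-→d8:-→d9:-→d10:-→d11:-→d12:-→d13:-→d14:-→d15:-→d16:-→d17:-→d18:-→d19:-→d20:-→d21:-→d22:-→d23:-→d24:H3→d25:-→d26:-→d27:-→d28:H2 -> H2
  lookup 62.164.134.1: bits 0011111010100100100001100 walk d0:H2→d1:-→d2:-→d3:-→d4:-→d5:-→d6:-→d7:-→d8:-→d9:-→d10:-→d11:-→d12:-→d13:-→d14:-→d15:-→d16:-→d17:-→d18:-→d19:-→d20:-→d21:-→d22:-→d23:-→d24:H3→d25:- -> H3
  add 217.176.0.0/12 -> H0 at depth 12

== LOOKUPS ==
["H1","H3","H3","H3","H2","H3"]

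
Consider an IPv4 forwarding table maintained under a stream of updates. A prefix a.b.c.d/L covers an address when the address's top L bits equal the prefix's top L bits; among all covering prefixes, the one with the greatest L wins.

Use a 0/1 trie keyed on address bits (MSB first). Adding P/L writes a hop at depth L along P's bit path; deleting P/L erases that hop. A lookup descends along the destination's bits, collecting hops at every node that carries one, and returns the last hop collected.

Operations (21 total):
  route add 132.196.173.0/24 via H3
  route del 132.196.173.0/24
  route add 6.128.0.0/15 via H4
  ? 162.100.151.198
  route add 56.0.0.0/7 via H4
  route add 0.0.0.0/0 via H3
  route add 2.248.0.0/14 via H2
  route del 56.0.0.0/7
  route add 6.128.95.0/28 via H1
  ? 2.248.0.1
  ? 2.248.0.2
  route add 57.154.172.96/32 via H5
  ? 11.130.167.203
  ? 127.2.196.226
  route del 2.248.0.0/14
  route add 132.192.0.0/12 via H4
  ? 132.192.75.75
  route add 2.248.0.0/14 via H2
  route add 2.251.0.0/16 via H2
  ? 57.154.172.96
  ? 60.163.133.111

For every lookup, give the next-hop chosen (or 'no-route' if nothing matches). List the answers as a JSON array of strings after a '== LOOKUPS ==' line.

Trace:
  add 132.196.173.0/24 -> H3 at depth 24
  - 132.196.173.0/24 clear@24
  add 6.128.0.0/15 -> H4 at depth 15
  ? 162.100.151.198  path d0:-→d1:-→d2:-  best=no-route
  add 56.0.0.0/7 -> H4 at depth 7
  add 0.0.0.0/0 -> H3 at depth 0
  add 2.248.0.0/14 -> H2 at depth 14
  - 56.0.0.0/7 clear@7
  add 6.128.95.0/28 -> H1 at depth 28
  ? 2.248.0.1  path d0:H3→d1:-→d2:-→d3:-→d4:-→d5:-→d6:-→d7:-→d8:-→d9:-→d10:-→d11:-→d12:-→d13:-→d14:H2  best=H2
  ? 2.248.0.2  path d0:H3→d1:-→d2:-→d3:-→d4:-→d5:-→d6:-→d7:-→d8:-→d9:-→d10:-→d11:-→d12:-→d13:-→d14:H2  best=H2
  add 57.154.172.96/32 -> H5 at depth 32
  ? 11.130.167.203  path d0:H3→d1:-→d2:-→d3:-→d4:-  best=H3
  ? 127.2.196.226  path d0:H3→d1:-  best=H3
  - 2.248.0.0/14 clear@14
  add 132.192.0.0/12 -> H4 at depth 12
  ? 132.192.75.75  path d0:H3→d1:-→d2:-→d3:-→d4:-→d5:-→d6:-→d7:-→d8:-→d9:-→d10:-→d11:-→d12:H4→d13:-  best=H4
  add 2.248.0.0/14 -> H2 at depth 14
  add 2.251.0.0/16 -> H2 at depth 16
  ? 57.154.172.96  path d0:H3→d1:-→d2:-→d3:-→d4:-→d5:-→d6:-→d7:-→d8:-→d9:-→d10:-→d11:-→d12:-→d13:-→d14:-→d15:-→d16:-→d17:-→d18:-→d19:-→d20:-→d21:-→d22:-→d23:-→d24:-→d25:-→d26:-→d27:-→d28:-→d29:-→d30:-→d31:-→d32:H5  best=H5
  ? 60.163.133.111  path d0:H3→d1:-→d2:-→d3:-→d4:-→d5:-  best=H3

== LOOKUPS ==
["no-route","H2","H2","H3","H3","H4","H5","H3"]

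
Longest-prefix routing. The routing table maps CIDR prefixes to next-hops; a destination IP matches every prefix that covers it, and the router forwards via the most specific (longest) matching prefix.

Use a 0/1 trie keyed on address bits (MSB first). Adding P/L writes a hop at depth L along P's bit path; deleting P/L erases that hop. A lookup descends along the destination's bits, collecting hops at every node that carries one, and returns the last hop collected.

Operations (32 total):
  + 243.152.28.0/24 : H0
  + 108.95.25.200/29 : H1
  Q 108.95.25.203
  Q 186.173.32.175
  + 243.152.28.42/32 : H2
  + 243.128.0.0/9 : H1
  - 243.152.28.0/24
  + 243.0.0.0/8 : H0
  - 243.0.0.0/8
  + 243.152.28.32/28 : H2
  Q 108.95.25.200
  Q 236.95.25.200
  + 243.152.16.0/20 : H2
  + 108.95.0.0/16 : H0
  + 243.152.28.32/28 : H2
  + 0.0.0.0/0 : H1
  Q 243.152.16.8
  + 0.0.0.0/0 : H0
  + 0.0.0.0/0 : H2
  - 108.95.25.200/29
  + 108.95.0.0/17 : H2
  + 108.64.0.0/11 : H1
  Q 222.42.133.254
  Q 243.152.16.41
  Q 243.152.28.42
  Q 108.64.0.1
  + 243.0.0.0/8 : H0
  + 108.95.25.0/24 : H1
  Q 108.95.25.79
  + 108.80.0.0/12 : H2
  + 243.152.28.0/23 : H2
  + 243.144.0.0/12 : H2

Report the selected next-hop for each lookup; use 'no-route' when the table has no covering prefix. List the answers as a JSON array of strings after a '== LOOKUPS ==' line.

Apply in order:
  + 243.152.28.0/24 (H0) depth=24
  + 108.95.25.200/29 (H1) depth=29
  ? 108.95.25.203  path d0:-→d1:-→d2:-→d3:-→d4:-→d5:-→d6:-→d7:-→d8:-→d9:-→d10:-→d11:-→d12:-→d13:-→d14:-→d15:-→d16:-→d17:-→d18:-→d19:-→d20:-→d21:-→d22:-→d23:-→d24:-→d25:-→d26:-→d27:-→d28:-→d29:H1  best=H1
  ? 186.173.32.175  path d0:-→d1:-  best=no-route
  + 243.152.28.42/32 (H2) depth=32
  + 243.128.0.0/9 (H1) depth=9
  del 243.152.28.0/24 (clear depth 24)
  + 243.0.0.0/8 (H0) depth=8
  del 243.0.0.0/8 (clear depth 8)
  + 243.152.28.32/28 (H2) depth=28
  ? 108.95.25.200  path d0:-→d1:-→d2:-→d3:-→d4:-→d5:-→d6:-→d7:-→d8:-→d9:-→d10:-→d11:-→d12:-→d13:-→d14:-→d15:-→d16:-→d17:-→d18:-→d19:-→d20:-→d21:-→d22:-→d23:-→d24:-→d25:-→d26:-→d27:-→d28:-→d29:H1  best=H1
  ? 236.95.25.200  path d0:-→d1:-→d2:-→d3:-  best=no-route
  + 243.152.16.0/20 (H2) depth=20
  + 108.95.0.0/16 (H0) depth=16
  + 243.152.28.32/28 (H2) depth=28
  + 0.0.0.0/0 (H1) depth=0
  ? 243.152.16.8  path d0:H1→d1:-→d2:-→d3:-→d4:-→d5:-→d6:-→d7:-→d8:-→d9:H1→d10:-→d11:-→d12:-→d13:-→d14:-→d15:-→d16:-→d17:-→d18:-→d19:-→d20:H2  best=H2
  + 0.0.0.0/0 (H0) depth=0
  + 0.0.0.0/0 (H2) depth=0
  del 108.95.25.200/29 (clear depth 29)
  + 108.95.0.0/17 (H2) depth=17
  + 108.64.0.0/11 (H1) depth=11
  ? 222.42.133.254  path d0:H2→d1:-→d2:-  best=H2
  ? 243.152.16.41  path d0:H2→d1:-→d2:-→d3:-→d4:-→d5:-→d6:-→d7:-→d8:-→d9:H1→d10:-→d11:-→d12:-→d13:-→d14:-→d15:-→d16:-→d17:-→d18:-→d19:-→d20:H2  best=H2
  ? 243.152.28.42  path d0:H2→d1:-→d2:-→d3:-→d4:-→d5:-→d6:-→d7:-→d8:-→d9:H1→d10:-→d11:-→d12:-→d13:-→d14:-→d15:-→d16:-→d17:-→d18:-→d19:-→d20:H2→d21:-→d22:-→d23:-→d24:-→d25:-→d26:-→d27:-→d28:H2→d29:-→d30:-→d31:-→d32:H2  best=H2
  ? 108.64.0.1  path d0:H2→d1:-→d2:-→d3:-→d4:-→d5:-→d6:-→d7:-→d8:-→d9:-→d10:-→d11:H1  best=H1
  + 243.0.0.0/8 (H0) depth=8
  + 108.95.25.0/24 (H1) depth=24
  ? 108.95.25.79  path d0:H2→d1:-→d2:-→d3:-→d4:-→d5:-→d6:-→d7:-→d8:-→d9:-→d10:-→d11:H1→d12:-→d13:-→d14:-→d15:-→d16:H0→d17:H2→d18:-→d19:-→d20:-→d21:-→d22:-→d23:-→d24:H1  best=H1
  + 108.80.0.0/12 (H2) depth=12
  + 243.152.28.0/23 (H2) depth=23
  + 243.144.0.0/12 (H2) depth=12

== LOOKUPS ==
["H1","no-route","H1","no-route","H2","H2","H2","H2","H1","H1"]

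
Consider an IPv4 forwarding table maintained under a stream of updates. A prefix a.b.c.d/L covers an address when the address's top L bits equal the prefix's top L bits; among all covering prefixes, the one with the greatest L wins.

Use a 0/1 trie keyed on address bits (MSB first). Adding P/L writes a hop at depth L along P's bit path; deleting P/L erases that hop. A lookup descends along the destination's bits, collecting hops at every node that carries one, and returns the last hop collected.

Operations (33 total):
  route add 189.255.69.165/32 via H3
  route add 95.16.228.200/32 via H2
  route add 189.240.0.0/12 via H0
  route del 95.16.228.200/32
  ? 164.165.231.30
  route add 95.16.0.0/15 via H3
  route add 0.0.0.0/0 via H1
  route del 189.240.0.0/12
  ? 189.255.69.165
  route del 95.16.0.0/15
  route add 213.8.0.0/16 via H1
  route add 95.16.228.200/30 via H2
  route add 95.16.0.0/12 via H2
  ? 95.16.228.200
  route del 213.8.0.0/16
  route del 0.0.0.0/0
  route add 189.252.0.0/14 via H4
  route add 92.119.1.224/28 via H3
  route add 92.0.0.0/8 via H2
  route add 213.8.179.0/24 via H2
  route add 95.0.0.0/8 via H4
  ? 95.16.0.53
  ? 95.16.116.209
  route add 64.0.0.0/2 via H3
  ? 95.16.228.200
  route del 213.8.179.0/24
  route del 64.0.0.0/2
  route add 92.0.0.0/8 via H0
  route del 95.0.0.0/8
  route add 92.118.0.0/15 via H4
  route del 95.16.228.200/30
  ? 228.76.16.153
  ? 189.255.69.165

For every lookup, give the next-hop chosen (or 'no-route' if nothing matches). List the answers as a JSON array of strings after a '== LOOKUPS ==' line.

Trace:
  add 189.255.69.165/32 -> H3 at depth 32
  add 95.16.228.200/32 -> H2 at depth 32
  add 189.240.0.0/12 -> H0 at depth 12
  del 95.16.228.200/32 (clear depth 32)
  lookup 164.165.231.30: bits 101 walk d0:-→d1:-→d2:-→d3:- -> no-route
  add 95.16.0.0/15 -> H3 at depth 15
  add 0.0.0.0/0 -> H1 at depth 0
  del 189.240.0.0/12 (clear depth 12)
  lookup 189.255.69.165: bits 10111101111111110100010110100101 walk d0:H1→d1:-→d2:-→d3:-→d4:-→d5:-→d6:-→d7:-→d8:-→d9:-→d10:-→d11:-→d12:-→d13:-→d14:-→d15:-→d16:-→d17:-→d18:-→d19:-→d20:-→d21:-→d22:-→d23:-→d24:-→d25:-→d26:-→d27:-→d28:-→d29:-→d30:-→d31:-→d32:H3 -> H3
  del 95.16.0.0/15 (clear depth 15)
  add 213.8.0.0/16 -> H1 at depth 16
  add 95.16.228.200/30 -> H2 at depth 30
  add 95.16.0.0/12 -> H2 at depth 12
  lookup 95.16.228.200: bits 01011111000100001110010011001000 walk d0:H1→d1:-→d2:-→d3:-→d4:-→d5:-→d6:-→d7:-→d8:-→d9:-→d10:-→d11:-→d12:H2→d13:-→d14:-→d15:-→d16:-→d17:-→d18:-→d19:-→d20:-→d21:-→d22:-→d23:-→d24:-→d25:-→d26:-→d27:-→d28:-→d29:-→d30:H2→d31:-→d32:- -> H2
  del 213.8.0.0/16 (clear depth 16)
  del 0.0.0.0/0 (clear depth 0)
  add 189.252.0.0/14 -> H4 at depth 14
  add 92.119.1.224/28 -> H3 at depth 28
  add 92.0.0.0/8 -> H2 at depth 8
  add 213.8.179.0/24 -> H2 at depth 24
  add 95.0.0.0/8 -> H4 at depth 8
  lookup 95.16.0.53: bits 0101111100010000 walk d0:-→d1:-→d2:-→d3:-→d4:-→d5:-→d6:-→d7:-→d8:H4→d9:-→d10:-→d11:-→d12:H2→d13:-→d14:-→d15:-→d16:- -> H2
  lookup 95.16.116.209: bits 0101111100010000 walk d0:-→d1:-→d2:-→d3:-→d4:-→d5:-→d6:-→d7:-→d8:H4→d9:-→d10:-→d11:-→d12:H2→d13:-→d14:-→d15:-→d16:- -> H2
  add 64.0.0.0/2 -> H3 at depth 2
  lookup 95.16.228.200: bits 01011111000100001110010011001000 walk d0:-→d1:-→d2:H3→d3:-→d4:-→d5:-→d6:-→d7:-→d8:H4→d9:-→d10:-→d11:-→d12:H2→d13:-→d14:-→d15:-→d16:-→d17:-→d18:-→d19:-→d20:-→d21:-→d22:-→d23:-→d24:-→d25:-→d26:-→d27:-→d28:-→d29:-→d30:H2→d31:-→d32:- -> H2
  del 213.8.179.0/24 (clear depth 24)
  del 64.0.0.0/2 (clear depth 2)
  add 92.0.0.0/8 -> H0 at depth 8
  del 95.0.0.0/8 (clear depth 8)
  add 92.118.0.0/15 -> H4 at depth 15
  del 95.16.228.200/30 (clear depth 30)
  lookup 228.76.16.153: bits 11 walk d0:-→d1:-→d2:- -> no-route
  lookup 189.255.69.165: bits 10111101111111110100010110100101 walk d0:-→d1:-→d2:-→d3:-→d4:-→d5:-→d6:-→d7:-→d8:-→d9:-→d10:-→d11:-→d12:-→d13:-→d14:H4→d15:-→d16:-→d17:-→d18:-→d19:-→d20:-→d21:-→d22:-→d23:-→d24:-→d25:-→d26:-→d27:-→d28:-→d29:-→d30:-→d31:-→d32:H3 -> H3

== LOOKUPS ==
["no-route","H3","H2","H2","H2","H2","no-route","H3"]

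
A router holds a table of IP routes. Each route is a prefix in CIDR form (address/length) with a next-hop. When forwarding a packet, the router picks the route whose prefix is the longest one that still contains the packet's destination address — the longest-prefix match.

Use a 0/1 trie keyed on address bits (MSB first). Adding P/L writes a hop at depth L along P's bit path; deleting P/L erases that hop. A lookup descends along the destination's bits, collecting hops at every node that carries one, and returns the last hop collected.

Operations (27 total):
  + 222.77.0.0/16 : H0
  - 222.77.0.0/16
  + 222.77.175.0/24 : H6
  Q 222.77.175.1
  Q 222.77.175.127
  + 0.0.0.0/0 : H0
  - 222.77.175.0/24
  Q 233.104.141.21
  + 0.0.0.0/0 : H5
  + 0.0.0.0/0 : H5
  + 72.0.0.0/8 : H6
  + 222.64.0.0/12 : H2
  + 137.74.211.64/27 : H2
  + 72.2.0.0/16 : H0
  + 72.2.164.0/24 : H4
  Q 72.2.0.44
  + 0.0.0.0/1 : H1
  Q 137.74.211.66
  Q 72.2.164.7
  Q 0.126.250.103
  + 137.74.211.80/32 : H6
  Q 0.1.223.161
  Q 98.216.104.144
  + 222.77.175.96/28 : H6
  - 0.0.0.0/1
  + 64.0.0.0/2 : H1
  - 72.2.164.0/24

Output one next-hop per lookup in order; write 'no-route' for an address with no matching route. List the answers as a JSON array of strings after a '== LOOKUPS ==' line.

Apply in order:
  add 222.77.0.0/16 -> H0 at depth 16
  del 222.77.0.0/16 (clear depth 16)
  add 222.77.175.0/24 -> H6 at depth 24
  lookup 222.77.175.1: bits 110111100100110110101111 walk d0:-→d1:-→d2:-→d3:-→d4:-→d5:-→d6:-→d7:-→d8:-→d9:-→d10:-→d11:-→d12:-→d13:-→d14:-→d15:-→d16:-→d17:-→d18:-→d19:-→d20:-→d21:-→d22:-→d23:-→d24:H6 -> H6
  lookup 222.77.175.127: bits 110111100100110110101111 walk d0:-→d1:-→d2:-→d3:-→d4:-→d5:-→d6:-→d7:-→d8:-→d9:-→d10:-→d11:-→d12:-→d13:-→d14:-→d15:-→d16:-→d17:-→d18:-→d19:-→d20:-→d21:-→d22:-→d23:-→d24:H6 -> H6
  add 0.0.0.0/0 -> H0 at depth 0
  del 222.77.175.0/24 (clear depth 24)
  lookup 233.104.141.21: bits 11 walk d0:H0→d1:-→d2:- -> H0
  add 0.0.0.0/0 -> H5 at depth 0
  add 0.0.0.0/0 -> H5 at depth 0
  add 72.0.0.0/8 -> H6 at depth 8
  add 222.64.0.0/12 -> H2 at depth 12
  add 137.74.211.64/27 -> H2 at depth 27
  add 72.2.0.0/16 -> H0 at depth 16
  add 72.2.164.0/24 -> H4 at depth 24
  lookup 72.2.0.44: bits 0100100000000010 walk d0:H5→d1:-→d2:-→d3:-→d4:-→d5:-→d6:-→d7:-→d8:H6→d9:-→d10:-→d11:-→d12:-→d13:-→d14:-→d15:-→d16:H0 -> H0
  add 0.0.0.0/1 -> H1 at depth 1
  lookup 137.74.211.66: bits 100010010100101011010011010 walk d0:H5→d1:-→d2:-→d3:-→d4:-→d5:-→d6:-→d7:-→d8:-→d9:-→d10:-→d11:-→d12:-→d13:-→d14:-→d15:-→d16:-→d17:-→d18:-→d19:-→d20:-→d21:-→d22:-→d23:-→d24:-→d25:-→d26:-→d27:H2 -> H2
  lookup 72.2.164.7: bits 010010000000001010100100 walk d0:H5→d1:H1→d2:-→d3:-→d4:-→d5:-→d6:-→d7:-→d8:H6→d9:-→d10:-→d11:-→d12:-→d13:-→d14:-→d15:-→d16:H0→d17:-→d18:-→d19:-→d20:-→d21:-→d22:-→d23:-→d24:H4 -> H4
  lookup 0.126.250.103: bits 0 walk d0:H5→d1:H1 -> H1
  add 137.74.211.80/32 -> H6 at depth 32
  lookup 0.1.223.161: bits 0 walk d0:H5→d1:H1 -> H1
  lookup 98.216.104.144: bits 01 walk d0:H5→d1:H1→d2:- -> H1
  add 222.77.175.96/28 -> H6 at depth 28
  del 0.0.0.0/1 (clear depth 1)
  add 64.0.0.0/2 -> H1 at depth 2
  del 72.2.164.0/24 (clear depth 24)

== LOOKUPS ==
["H6","H6","H0","H0","H2","H4","H1","H1","H1"]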